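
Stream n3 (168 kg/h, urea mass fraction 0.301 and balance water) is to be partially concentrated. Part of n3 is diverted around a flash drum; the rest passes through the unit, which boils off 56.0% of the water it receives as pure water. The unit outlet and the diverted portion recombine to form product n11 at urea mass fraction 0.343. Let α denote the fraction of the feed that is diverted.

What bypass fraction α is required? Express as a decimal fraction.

0.687

All 168×0.301 = 50.568 kg/h of urea reaches n11, so n11 = 50.568/0.343 = 147.43 kg/h and vapour = 20.571 kg/h.
The evaporator receives (1−α)·168 of feed at 0.699 water and removes 0.560 of that water:
0.560×0.699×(1−α)×168 = 20.571
(1−α) = 20.571/65.762 = 0.3128;  α = 0.6872.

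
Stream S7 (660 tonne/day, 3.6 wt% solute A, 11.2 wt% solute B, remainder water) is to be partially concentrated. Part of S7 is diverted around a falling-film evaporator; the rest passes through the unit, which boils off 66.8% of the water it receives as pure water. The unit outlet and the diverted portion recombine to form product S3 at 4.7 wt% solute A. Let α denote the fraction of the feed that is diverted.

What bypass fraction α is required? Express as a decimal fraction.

All 660×0.036 = 23.76 tonne/day of solute A reaches S3, so S3 = 23.76/0.047 = 505.53 tonne/day and vapour = 154.47 tonne/day.
The evaporator receives (1−α)·660 of feed at 0.852 water and removes 0.668 of that water:
0.668×0.852×(1−α)×660 = 154.47
(1−α) = 154.47/375.63 = 0.4112;  α = 0.5888.

0.589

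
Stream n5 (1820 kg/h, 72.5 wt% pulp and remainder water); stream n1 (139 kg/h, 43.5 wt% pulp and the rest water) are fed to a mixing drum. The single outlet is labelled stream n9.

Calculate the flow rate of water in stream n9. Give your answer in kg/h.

579 kg/h

water out = water in = 1820×0.275 + 139×0.565 = 579.04 kg/h.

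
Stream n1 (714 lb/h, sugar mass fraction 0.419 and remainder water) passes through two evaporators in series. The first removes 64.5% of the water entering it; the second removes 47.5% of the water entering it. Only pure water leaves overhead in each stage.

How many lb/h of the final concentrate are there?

water in feed = 714×0.581 = 414.83 lb/h.
After stage 1: water left = (1−0.645)×414.83 = 147.27; stream total = 446.43 lb/h.
After stage 2: water left = (1−0.475)×147.27 = 77.315; final concentrate = 376.48 lb/h.

376.5 lb/h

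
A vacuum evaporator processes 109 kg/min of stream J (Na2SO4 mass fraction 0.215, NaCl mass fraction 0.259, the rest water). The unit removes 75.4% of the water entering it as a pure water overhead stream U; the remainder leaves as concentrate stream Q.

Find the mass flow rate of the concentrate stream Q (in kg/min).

65.77 kg/min

water entering = 109×0.526 = 57.334 kg/min; overhead removed = 0.754×57.334 = 43.23 kg/min.
Concentrate = 109 − 43.23 = 65.77 kg/min.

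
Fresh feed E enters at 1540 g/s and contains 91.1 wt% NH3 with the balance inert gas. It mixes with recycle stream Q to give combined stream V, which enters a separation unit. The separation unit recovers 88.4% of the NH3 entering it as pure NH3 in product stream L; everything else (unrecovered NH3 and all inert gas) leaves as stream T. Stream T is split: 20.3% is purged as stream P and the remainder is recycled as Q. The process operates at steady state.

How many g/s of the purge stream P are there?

173.5 g/s

inert gas enters only via E and leaves only via the purge: 1540×0.089 = 0.203×(inert gas in T), and the separation unit passes all inert gas, so inert gas in V = inert gas in T = 675.17 g/s.
NH3 in V: m_A = 1540×0.911 + (1−0.203)·(1−0.884)·m_A, so m_A = 1402.9/0.9075 = 1545.9 g/s.
T = (1−0.884)×1545.9 + 675.17 = 854.49 g/s.
Purge P = 0.203×854.49 = 173.46 g/s.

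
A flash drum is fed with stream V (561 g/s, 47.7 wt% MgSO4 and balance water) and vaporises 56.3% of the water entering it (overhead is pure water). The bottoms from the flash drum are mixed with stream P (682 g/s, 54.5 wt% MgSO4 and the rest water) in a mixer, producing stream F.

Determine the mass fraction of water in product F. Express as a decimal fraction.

0.407

Vapour removed = 0.563×0.523×561 = 165.19 g/s; concentrate = 395.81 g/s.
water reaching the mixer = 128.22 (from concentrate) + 682×0.455 = 438.53 g/s.
Product flow = 395.81 + 682 = 1077.8 g/s; water fraction = 0.407.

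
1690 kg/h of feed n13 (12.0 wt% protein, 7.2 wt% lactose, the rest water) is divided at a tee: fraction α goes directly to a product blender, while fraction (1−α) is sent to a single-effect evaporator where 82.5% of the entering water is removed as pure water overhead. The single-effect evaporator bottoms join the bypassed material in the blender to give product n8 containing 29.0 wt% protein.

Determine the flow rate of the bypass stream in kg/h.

All 1690×0.120 = 202.8 kg/h of protein reaches n8, so n8 = 202.8/0.290 = 699.31 kg/h and vapour = 990.69 kg/h.
The evaporator receives (1−α)·1690 of feed at 0.808 water and removes 0.825 of that water:
0.825×0.808×(1−α)×1690 = 990.69
(1−α) = 990.69/1126.6 = 0.8794;  α = 0.1206.
Bypass flow = 0.1206×1690 = 203.82 kg/h.

203.8 kg/h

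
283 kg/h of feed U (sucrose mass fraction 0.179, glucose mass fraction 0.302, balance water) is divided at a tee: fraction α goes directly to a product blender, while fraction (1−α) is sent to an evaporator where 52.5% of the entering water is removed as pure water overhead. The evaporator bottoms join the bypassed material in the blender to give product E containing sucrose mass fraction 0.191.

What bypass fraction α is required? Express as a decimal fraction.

0.769

All 283×0.179 = 50.657 kg/h of sucrose reaches E, so E = 50.657/0.191 = 265.22 kg/h and vapour = 17.78 kg/h.
The evaporator receives (1−α)·283 of feed at 0.519 water and removes 0.525 of that water:
0.525×0.519×(1−α)×283 = 17.78
(1−α) = 17.78/77.11 = 0.2306;  α = 0.7694.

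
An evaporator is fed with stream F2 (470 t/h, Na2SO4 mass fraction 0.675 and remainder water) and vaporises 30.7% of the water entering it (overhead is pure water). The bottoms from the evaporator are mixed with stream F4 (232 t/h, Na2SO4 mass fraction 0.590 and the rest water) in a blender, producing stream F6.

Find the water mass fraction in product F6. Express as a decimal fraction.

Vapour removed = 0.307×0.325×470 = 46.894 t/h; concentrate = 423.11 t/h.
water reaching the mixer = 105.86 (from concentrate) + 232×0.410 = 200.98 t/h.
Product flow = 423.11 + 232 = 655.11 t/h; water fraction = 0.307.

0.307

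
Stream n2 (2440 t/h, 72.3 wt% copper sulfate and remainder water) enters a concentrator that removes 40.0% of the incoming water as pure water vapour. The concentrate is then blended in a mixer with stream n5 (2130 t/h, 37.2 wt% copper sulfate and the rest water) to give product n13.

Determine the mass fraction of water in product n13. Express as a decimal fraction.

Vapour removed = 0.400×0.277×2440 = 270.35 t/h; concentrate = 2169.6 t/h.
water reaching the mixer = 405.53 (from concentrate) + 2130×0.628 = 1743.2 t/h.
Product flow = 2169.6 + 2130 = 4299.6 t/h; water fraction = 0.405.

0.405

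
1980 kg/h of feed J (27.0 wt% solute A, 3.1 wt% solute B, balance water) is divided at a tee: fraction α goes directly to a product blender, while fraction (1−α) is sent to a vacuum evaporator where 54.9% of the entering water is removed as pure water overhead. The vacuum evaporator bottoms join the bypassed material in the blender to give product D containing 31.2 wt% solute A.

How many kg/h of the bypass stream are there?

All 1980×0.270 = 534.6 kg/h of solute A reaches D, so D = 534.6/0.312 = 1713.5 kg/h and vapour = 266.54 kg/h.
The evaporator receives (1−α)·1980 of feed at 0.699 water and removes 0.549 of that water:
0.549×0.699×(1−α)×1980 = 266.54
(1−α) = 266.54/759.83 = 0.3508;  α = 0.6492.
Bypass flow = 0.6492×1980 = 1285.4 kg/h.

1285 kg/h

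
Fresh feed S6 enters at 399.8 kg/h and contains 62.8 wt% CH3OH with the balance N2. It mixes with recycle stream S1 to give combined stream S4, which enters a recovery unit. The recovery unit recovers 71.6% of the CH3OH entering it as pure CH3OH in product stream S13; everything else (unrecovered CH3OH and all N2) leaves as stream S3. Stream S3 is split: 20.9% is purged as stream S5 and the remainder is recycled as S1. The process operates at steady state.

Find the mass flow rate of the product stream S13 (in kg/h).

CH3OH in S4: m_A = 399.8×0.628 + (1−0.209)·(1−0.716)·m_A, so m_A = 251.07/0.7754 = 323.82 kg/h.
Product S13 = 0.716×323.82 = 231.85 kg/h.

231.9 kg/h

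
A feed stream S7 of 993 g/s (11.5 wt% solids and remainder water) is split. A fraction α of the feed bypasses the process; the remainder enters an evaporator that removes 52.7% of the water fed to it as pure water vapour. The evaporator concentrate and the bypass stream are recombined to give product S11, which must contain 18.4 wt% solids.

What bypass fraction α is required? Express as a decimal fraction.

All 993×0.115 = 114.2 g/s of solids reaches S11, so S11 = 114.2/0.184 = 620.62 g/s and vapour = 372.38 g/s.
The evaporator receives (1−α)·993 of feed at 0.885 water and removes 0.527 of that water:
0.527×0.885×(1−α)×993 = 372.38
(1−α) = 372.38/463.13 = 0.8040;  α = 0.1960.

0.196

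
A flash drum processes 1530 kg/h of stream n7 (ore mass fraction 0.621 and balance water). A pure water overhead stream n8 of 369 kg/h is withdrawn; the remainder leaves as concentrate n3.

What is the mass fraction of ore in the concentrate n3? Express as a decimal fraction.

ore is not removed: 1530×0.621 = 950.13 kg/h of ore enters n3.
Concentrate = 1530 − 369 = 1161 kg/h.
Mass fraction = 950.13/1161 = 0.818.

0.818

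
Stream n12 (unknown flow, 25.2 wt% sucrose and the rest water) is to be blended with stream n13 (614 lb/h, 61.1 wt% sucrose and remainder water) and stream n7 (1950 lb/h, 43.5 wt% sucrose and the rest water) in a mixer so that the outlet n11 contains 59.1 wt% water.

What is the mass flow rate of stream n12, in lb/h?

1113 lb/h

Let n12 be the unknown flow. Total out = 2564 + n12.
water balance: 1340.6 + 0.748·n12 = 0.591·(2564 + n12)
(0.748 − 0.591)·n12 = 0.591×2564 − 1340.6 = 174.73
n12 = 174.73 / 0.157 = 1112.9 lb/h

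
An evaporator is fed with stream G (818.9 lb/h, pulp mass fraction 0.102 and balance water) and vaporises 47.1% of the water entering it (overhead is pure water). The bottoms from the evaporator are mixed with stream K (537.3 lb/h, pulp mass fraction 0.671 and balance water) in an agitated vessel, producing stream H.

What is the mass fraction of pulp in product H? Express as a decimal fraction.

Vapour removed = 0.471×0.898×818.9 = 346.36 lb/h; concentrate = 472.54 lb/h.
pulp reaching the mixer = 83.528 (from concentrate) + 537.3×0.671 = 444.06 lb/h.
Product flow = 472.54 + 537.3 = 1009.8 lb/h; pulp fraction = 0.440.

0.440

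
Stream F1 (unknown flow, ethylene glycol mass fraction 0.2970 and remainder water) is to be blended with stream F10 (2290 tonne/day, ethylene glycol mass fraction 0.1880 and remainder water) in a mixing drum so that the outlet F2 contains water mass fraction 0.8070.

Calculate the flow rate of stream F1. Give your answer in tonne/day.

110.1 tonne/day

Let F1 be the unknown flow. Total out = 2290 + F1.
water balance: 1859.5 + 0.703·F1 = 0.807·(2290 + F1)
(0.703 − 0.807)·F1 = 0.807×2290 − 1859.5 = -11.45
F1 = -11.45 / -0.104 = 110.1 tonne/day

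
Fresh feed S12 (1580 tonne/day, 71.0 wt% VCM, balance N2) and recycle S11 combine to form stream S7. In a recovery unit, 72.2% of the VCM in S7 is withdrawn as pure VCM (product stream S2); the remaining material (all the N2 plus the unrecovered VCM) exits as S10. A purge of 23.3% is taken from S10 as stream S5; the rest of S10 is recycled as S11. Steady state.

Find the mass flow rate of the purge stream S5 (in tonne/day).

N2 enters only via S12 and leaves only via the purge: 1580×0.290 = 0.233×(N2 in S10), and the recovery unit passes all N2, so N2 in S7 = N2 in S10 = 1966.5 tonne/day.
VCM in S7: m_A = 1580×0.710 + (1−0.233)·(1−0.722)·m_A, so m_A = 1121.8/0.7868 = 1425.8 tonne/day.
S10 = (1−0.722)×1425.8 + 1966.5 = 2362.9 tonne/day.
Purge S5 = 0.233×2362.9 = 550.56 tonne/day.

550.6 tonne/day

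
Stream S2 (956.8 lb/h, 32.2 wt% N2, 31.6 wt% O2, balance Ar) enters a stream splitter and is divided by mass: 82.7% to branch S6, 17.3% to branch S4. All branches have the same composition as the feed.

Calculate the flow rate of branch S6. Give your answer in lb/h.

791.3 lb/h

Branch S6 flow = 0.827×956.8 = 791.27 lb/h.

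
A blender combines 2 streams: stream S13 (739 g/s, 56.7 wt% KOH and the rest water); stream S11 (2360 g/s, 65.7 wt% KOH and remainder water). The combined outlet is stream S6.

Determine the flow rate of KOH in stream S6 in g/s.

KOH out = KOH in = 739×0.567 + 2360×0.657 = 1969.5 g/s.

1970 g/s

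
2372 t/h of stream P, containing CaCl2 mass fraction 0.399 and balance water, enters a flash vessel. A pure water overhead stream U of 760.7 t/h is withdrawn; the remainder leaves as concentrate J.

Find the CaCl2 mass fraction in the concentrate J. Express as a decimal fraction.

CaCl2 is not removed: 2372×0.399 = 946.43 t/h of CaCl2 enters J.
Concentrate = 2372 − 760.7 = 1611.3 t/h.
Mass fraction = 946.43/1611.3 = 0.587.

0.587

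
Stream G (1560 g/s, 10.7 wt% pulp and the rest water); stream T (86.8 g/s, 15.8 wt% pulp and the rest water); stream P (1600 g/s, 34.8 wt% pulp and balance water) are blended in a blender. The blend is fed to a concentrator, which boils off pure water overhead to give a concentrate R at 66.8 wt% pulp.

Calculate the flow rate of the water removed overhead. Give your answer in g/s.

2143 g/s

pulp entering = 1560×0.107 + 86.8×0.158 + 1600×0.348 = 737.43 g/s.
All pulp reports to R, so R = 737.43/0.668 = 1103.9 g/s.
Total feed = 3246.8 g/s; overhead = 3246.8 − 1103.9 = 2142.9 g/s.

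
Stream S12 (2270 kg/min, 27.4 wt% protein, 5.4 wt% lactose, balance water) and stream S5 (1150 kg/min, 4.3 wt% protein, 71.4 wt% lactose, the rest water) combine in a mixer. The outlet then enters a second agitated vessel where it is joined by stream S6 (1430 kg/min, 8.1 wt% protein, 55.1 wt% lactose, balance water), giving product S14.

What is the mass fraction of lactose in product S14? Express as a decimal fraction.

0.357

Overall, product flow = 4850 kg/min.
lactose in = 2270×0.054 + 1150×0.714 + 1430×0.551 = 1731.6 kg/min.
lactose fraction in S14 = 0.357.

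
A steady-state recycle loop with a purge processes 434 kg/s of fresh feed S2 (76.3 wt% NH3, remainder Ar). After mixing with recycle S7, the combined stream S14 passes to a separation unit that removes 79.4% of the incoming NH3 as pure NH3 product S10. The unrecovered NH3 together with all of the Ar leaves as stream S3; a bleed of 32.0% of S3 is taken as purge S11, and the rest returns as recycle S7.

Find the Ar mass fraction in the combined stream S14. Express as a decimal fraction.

0.455

Ar enters only via S2 and leaves only via the purge: 434×0.237 = 0.320×(Ar in S3), and the separation unit passes all Ar, so Ar in S14 = Ar in S3 = 321.43 kg/s.
NH3 in S14: m_A = 434×0.763 + (1−0.320)·(1−0.794)·m_A, so m_A = 331.14/0.8599 = 385.08 kg/s.
S14 = 385.08 + 321.43 = 706.52 kg/s.
Ar fraction in S14 = 321.43/706.52 = 0.455.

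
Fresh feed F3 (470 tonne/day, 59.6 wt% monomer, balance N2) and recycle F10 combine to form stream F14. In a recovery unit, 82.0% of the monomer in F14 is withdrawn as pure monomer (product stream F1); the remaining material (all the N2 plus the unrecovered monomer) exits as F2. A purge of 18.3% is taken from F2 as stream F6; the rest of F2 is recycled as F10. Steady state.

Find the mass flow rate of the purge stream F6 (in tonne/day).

N2 enters only via F3 and leaves only via the purge: 470×0.404 = 0.183×(N2 in F2), and the recovery unit passes all N2, so N2 in F14 = N2 in F2 = 1037.6 tonne/day.
monomer in F14: m_A = 470×0.596 + (1−0.183)·(1−0.820)·m_A, so m_A = 280.12/0.8529 = 328.42 tonne/day.
F2 = (1−0.820)×328.42 + 1037.6 = 1096.7 tonne/day.
Purge F6 = 0.183×1096.7 = 200.7 tonne/day.

200.7 tonne/day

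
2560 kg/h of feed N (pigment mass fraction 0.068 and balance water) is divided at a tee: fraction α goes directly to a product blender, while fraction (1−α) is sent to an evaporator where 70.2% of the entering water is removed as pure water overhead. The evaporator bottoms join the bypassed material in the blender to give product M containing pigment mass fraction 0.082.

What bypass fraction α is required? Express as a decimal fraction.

0.739

All 2560×0.068 = 174.08 kg/h of pigment reaches M, so M = 174.08/0.082 = 2122.9 kg/h and vapour = 437.07 kg/h.
The evaporator receives (1−α)·2560 of feed at 0.932 water and removes 0.702 of that water:
0.702×0.932×(1−α)×2560 = 437.07
(1−α) = 437.07/1674.9 = 0.2610;  α = 0.7390.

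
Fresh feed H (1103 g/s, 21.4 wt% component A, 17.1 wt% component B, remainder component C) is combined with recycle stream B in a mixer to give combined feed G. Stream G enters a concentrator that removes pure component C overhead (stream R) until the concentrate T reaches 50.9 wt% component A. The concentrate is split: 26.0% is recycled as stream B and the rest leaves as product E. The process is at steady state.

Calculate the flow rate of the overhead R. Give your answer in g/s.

639.3 g/s

Overall component A balance (none leaves overhead): component A in fresh feed = component A in product, i.e. 1103×0.214 = (1−0.260)·T·0.509.
T = 236.04/(0.509×0.740) = 626.67 g/s.
Recycle B = 0.260×626.67 = 162.93 g/s.
Combined feed G = 1103 + 162.93 = 1265.9 g/s.
Overhead R = G − T = 1265.9 − 626.67 = 639.26 g/s.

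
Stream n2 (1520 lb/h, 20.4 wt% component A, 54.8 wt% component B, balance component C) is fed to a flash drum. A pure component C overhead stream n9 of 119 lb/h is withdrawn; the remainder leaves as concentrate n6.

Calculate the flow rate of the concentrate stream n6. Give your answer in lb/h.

Concentrate = 1520 − 119 = 1401 lb/h.

1401 lb/h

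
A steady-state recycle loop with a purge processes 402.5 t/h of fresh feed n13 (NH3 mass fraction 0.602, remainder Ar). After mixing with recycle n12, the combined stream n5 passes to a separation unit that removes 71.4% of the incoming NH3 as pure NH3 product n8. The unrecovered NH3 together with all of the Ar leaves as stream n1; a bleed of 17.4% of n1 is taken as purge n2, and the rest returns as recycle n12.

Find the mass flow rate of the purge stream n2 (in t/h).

Ar enters only via n13 and leaves only via the purge: 402.5×0.398 = 0.174×(Ar in n1), and the separation unit passes all Ar, so Ar in n5 = Ar in n1 = 920.66 t/h.
NH3 in n5: m_A = 402.5×0.602 + (1−0.174)·(1−0.714)·m_A, so m_A = 242.3/0.7638 = 317.25 t/h.
n1 = (1−0.714)×317.25 + 920.66 = 1011.4 t/h.
Purge n2 = 0.174×1011.4 = 175.98 t/h.

176 t/h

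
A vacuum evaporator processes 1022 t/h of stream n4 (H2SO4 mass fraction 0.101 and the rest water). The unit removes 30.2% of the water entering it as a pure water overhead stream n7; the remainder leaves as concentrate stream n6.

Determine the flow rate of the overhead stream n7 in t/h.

water entering = 1022×0.899 = 918.78 t/h; overhead removed = 0.302×918.78 = 277.47 t/h.

277.5 t/h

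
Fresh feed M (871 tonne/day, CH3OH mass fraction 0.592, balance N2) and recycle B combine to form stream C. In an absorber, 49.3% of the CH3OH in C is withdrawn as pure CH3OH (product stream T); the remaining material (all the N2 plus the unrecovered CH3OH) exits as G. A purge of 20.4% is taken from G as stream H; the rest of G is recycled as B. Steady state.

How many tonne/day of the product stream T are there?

CH3OH in C: m_A = 871×0.592 + (1−0.204)·(1−0.493)·m_A, so m_A = 515.63/0.5964 = 864.53 tonne/day.
Product T = 0.493×864.53 = 426.22 tonne/day.

426.2 tonne/day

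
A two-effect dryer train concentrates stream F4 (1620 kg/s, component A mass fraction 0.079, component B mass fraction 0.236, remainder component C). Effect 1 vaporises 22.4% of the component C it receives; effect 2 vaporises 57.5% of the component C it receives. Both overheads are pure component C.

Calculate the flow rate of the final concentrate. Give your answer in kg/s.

876.3 kg/s

component C in feed = 1620×0.685 = 1109.7 kg/s.
After stage 1: component C left = (1−0.224)×1109.7 = 861.13; stream total = 1371.4 kg/s.
After stage 2: component C left = (1−0.575)×861.13 = 365.98; final concentrate = 876.28 kg/s.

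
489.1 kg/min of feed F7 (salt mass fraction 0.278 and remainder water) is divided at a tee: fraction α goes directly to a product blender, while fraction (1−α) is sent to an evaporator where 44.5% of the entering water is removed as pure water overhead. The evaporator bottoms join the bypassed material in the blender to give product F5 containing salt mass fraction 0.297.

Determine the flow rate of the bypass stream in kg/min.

391.7 kg/min

All 489.1×0.278 = 135.97 kg/min of salt reaches F5, so F5 = 135.97/0.297 = 457.81 kg/min and vapour = 31.289 kg/min.
The evaporator receives (1−α)·489.1 of feed at 0.722 water and removes 0.445 of that water:
0.445×0.722×(1−α)×489.1 = 31.289
(1−α) = 31.289/157.14 = 0.1991;  α = 0.8009.
Bypass flow = 0.8009×489.1 = 391.71 kg/min.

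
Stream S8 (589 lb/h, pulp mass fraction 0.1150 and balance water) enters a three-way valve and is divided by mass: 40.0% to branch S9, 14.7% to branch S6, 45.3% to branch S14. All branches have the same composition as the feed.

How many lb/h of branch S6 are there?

86.58 lb/h

Branch S6 flow = 0.147×589 = 86.583 lb/h.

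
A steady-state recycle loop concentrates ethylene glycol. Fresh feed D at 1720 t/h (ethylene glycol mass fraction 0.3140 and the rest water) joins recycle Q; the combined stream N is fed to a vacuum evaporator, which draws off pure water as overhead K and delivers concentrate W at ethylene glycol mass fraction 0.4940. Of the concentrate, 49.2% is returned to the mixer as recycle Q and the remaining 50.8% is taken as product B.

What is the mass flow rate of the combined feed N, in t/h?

2779 t/h

Overall ethylene glycol balance (none leaves overhead): ethylene glycol in fresh feed = ethylene glycol in product, i.e. 1720×0.314 = (1−0.492)·W·0.494.
W = 540.08/(0.494×0.508) = 2152.1 t/h.
Recycle Q = 0.492×2152.1 = 1058.8 t/h.
Combined feed N = 1720 + 1058.8 = 2778.8 t/h.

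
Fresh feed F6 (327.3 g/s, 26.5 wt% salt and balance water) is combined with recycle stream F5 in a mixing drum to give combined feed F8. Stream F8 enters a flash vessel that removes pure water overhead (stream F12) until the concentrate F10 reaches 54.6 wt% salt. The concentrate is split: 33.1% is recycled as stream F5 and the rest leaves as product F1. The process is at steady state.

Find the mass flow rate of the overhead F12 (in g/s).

168.4 g/s

Overall salt balance (none leaves overhead): salt in fresh feed = salt in product, i.e. 327.3×0.265 = (1−0.331)·F10·0.546.
F10 = 86.735/(0.546×0.669) = 237.45 g/s.
Recycle F5 = 0.331×237.45 = 78.596 g/s.
Combined feed F8 = 327.3 + 78.596 = 405.9 g/s.
Overhead F12 = F8 − F10 = 405.9 − 237.45 = 168.45 g/s.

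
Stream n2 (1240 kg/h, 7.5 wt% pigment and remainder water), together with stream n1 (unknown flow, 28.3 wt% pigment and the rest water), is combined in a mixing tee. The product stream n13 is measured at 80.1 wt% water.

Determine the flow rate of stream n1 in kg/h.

1830 kg/h

Let n1 be the unknown flow. Total out = 1240 + n1.
water balance: 1147 + 0.717·n1 = 0.801·(1240 + n1)
(0.717 − 0.801)·n1 = 0.801×1240 − 1147 = -153.76
n1 = -153.76 / -0.084 = 1830.5 kg/h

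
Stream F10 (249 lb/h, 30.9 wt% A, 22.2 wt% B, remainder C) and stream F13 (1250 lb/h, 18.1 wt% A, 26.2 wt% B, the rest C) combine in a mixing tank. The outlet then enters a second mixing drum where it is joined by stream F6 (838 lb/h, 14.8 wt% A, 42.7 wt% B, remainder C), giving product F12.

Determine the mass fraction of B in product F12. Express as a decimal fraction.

0.317

Overall, product flow = 2337 lb/h.
B in = 249×0.222 + 1250×0.262 + 838×0.427 = 740.6 lb/h.
B fraction in F12 = 0.317.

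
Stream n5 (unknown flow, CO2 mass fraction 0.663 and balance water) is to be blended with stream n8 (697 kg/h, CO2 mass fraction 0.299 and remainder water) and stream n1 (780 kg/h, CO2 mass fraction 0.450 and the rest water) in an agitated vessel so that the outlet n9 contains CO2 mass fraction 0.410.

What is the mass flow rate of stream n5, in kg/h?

182.5 kg/h

Let n5 be the unknown flow. Total out = 1477 + n5.
CO2 balance: 559.4 + 0.663·n5 = 0.410·(1477 + n5)
(0.663 − 0.410)·n5 = 0.410×1477 − 559.4 = 46.167
n5 = 46.167 / 0.253 = 182.48 kg/h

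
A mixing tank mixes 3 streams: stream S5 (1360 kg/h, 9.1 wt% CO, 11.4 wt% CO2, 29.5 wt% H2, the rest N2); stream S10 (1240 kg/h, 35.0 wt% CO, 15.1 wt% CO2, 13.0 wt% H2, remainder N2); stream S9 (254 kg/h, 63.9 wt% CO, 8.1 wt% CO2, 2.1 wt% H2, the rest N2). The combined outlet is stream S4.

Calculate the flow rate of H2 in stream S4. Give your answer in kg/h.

H2 out = H2 in = 1360×0.295 + 1240×0.130 + 254×0.021 = 567.73 kg/h.

567.7 kg/h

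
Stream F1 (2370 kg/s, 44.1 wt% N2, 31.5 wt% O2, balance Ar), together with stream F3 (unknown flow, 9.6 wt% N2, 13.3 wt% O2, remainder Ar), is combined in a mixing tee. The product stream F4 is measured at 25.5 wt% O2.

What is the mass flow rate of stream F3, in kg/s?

1166 kg/s

Let F3 be the unknown flow. Total out = 2370 + F3.
O2 balance: 746.55 + 0.133·F3 = 0.255·(2370 + F3)
(0.133 − 0.255)·F3 = 0.255×2370 − 746.55 = -142.2
F3 = -142.2 / -0.122 = 1165.6 kg/s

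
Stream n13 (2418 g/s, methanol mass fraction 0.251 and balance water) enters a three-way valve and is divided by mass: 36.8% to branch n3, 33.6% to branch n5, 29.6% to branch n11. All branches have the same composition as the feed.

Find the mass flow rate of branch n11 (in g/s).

715.7 g/s

Branch n11 flow = 0.296×2418 = 715.73 g/s.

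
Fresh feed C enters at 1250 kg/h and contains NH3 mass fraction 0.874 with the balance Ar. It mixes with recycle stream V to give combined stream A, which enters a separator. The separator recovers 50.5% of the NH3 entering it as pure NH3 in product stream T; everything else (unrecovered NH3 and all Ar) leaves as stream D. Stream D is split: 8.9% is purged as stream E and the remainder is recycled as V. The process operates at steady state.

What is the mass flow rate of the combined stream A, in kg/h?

Ar enters only via C and leaves only via the purge: 1250×0.126 = 0.089×(Ar in D), and the separator passes all Ar, so Ar in A = Ar in D = 1769.7 kg/h.
NH3 in A: m_A = 1250×0.874 + (1−0.089)·(1−0.505)·m_A, so m_A = 1092.5/0.5491 = 1989.8 kg/h.
A = 1989.8 + 1769.7 = 3759.4 kg/h.

3759 kg/h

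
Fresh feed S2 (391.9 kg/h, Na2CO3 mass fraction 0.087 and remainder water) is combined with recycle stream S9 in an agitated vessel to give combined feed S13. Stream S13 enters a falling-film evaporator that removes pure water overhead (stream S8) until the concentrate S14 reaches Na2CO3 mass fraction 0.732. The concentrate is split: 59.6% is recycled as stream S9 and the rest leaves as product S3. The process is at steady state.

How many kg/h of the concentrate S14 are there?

Overall Na2CO3 balance (none leaves overhead): Na2CO3 in fresh feed = Na2CO3 in product, i.e. 391.9×0.087 = (1−0.596)·S14·0.732.
S14 = 34.095/(0.732×0.404) = 115.29 kg/h.

115.3 kg/h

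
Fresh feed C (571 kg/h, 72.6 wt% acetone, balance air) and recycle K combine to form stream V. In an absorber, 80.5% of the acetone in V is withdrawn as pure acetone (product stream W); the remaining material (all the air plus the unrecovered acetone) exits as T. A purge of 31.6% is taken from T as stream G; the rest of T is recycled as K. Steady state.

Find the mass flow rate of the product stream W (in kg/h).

385.1 kg/h

acetone in V: m_A = 571×0.726 + (1−0.316)·(1−0.805)·m_A, so m_A = 414.55/0.8666 = 478.35 kg/h.
Product W = 0.805×478.35 = 385.07 kg/h.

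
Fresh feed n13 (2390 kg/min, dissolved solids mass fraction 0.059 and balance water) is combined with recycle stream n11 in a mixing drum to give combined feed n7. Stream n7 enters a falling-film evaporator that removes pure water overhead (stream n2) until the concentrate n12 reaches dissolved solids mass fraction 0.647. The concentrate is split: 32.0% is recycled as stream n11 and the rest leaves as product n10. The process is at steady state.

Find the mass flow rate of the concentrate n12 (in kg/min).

Overall dissolved solids balance (none leaves overhead): dissolved solids in fresh feed = dissolved solids in product, i.e. 2390×0.059 = (1−0.320)·n12·0.647.
n12 = 141.01/(0.647×0.680) = 320.51 kg/min.

320.5 kg/min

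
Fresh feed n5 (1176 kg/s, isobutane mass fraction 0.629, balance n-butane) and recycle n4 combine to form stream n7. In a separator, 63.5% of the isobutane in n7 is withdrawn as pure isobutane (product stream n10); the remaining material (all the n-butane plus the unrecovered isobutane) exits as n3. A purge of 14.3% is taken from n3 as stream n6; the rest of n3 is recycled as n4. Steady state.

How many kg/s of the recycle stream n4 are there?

n-butane enters only via n5 and leaves only via the purge: 1176×0.371 = 0.143×(n-butane in n3), and the separator passes all n-butane, so n-butane in n7 = n-butane in n3 = 3051 kg/s.
isobutane in n7: m_A = 1176×0.629 + (1−0.143)·(1−0.635)·m_A, so m_A = 739.7/0.6872 = 1076.4 kg/s.
n3 = (1−0.635)×1076.4 + 3051 = 3443.9 kg/s.
Recycle n4 = (1−0.143)×3443.9 = 2951.4 kg/s.

2951 kg/s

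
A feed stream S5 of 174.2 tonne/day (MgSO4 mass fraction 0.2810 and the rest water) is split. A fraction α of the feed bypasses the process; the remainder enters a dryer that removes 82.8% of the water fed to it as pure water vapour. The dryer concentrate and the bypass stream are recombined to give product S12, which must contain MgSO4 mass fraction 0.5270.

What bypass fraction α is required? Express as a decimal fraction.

0.216

All 174.2×0.281 = 48.95 tonne/day of MgSO4 reaches S12, so S12 = 48.95/0.527 = 92.885 tonne/day and vapour = 81.315 tonne/day.
The evaporator receives (1−α)·174.2 of feed at 0.719 water and removes 0.828 of that water:
0.828×0.719×(1−α)×174.2 = 81.315
(1−α) = 81.315/103.71 = 0.7841;  α = 0.2159.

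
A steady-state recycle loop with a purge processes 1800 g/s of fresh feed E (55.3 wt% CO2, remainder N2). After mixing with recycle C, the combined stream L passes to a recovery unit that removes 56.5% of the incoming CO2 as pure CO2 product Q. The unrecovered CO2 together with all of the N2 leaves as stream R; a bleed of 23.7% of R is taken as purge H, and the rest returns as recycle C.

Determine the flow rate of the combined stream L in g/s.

4885 g/s

N2 enters only via E and leaves only via the purge: 1800×0.447 = 0.237×(N2 in R), and the recovery unit passes all N2, so N2 in L = N2 in R = 3394.9 g/s.
CO2 in L: m_A = 1800×0.553 + (1−0.237)·(1−0.565)·m_A, so m_A = 995.4/0.6681 = 1489.9 g/s.
L = 1489.9 + 3394.9 = 4884.8 g/s.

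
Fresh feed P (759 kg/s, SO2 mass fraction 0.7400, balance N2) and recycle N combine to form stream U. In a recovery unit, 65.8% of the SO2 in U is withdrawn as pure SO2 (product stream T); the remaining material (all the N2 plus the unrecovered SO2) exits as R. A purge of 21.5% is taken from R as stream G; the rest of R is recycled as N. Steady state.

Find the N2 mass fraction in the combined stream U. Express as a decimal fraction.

N2 enters only via P and leaves only via the purge: 759×0.260 = 0.215×(N2 in R), and the recovery unit passes all N2, so N2 in U = N2 in R = 917.86 kg/s.
SO2 in U: m_A = 759×0.740 + (1−0.215)·(1−0.658)·m_A, so m_A = 561.66/0.7315 = 767.79 kg/s.
U = 767.79 + 917.86 = 1685.6 kg/s.
N2 fraction in U = 917.86/1685.6 = 0.5445.

0.5445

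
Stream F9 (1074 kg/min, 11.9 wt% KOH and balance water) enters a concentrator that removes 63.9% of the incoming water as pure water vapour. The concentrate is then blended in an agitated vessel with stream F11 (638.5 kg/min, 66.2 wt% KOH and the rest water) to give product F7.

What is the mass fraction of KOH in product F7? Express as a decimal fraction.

Vapour removed = 0.639×0.881×1074 = 604.62 kg/min; concentrate = 469.38 kg/min.
KOH reaching the mixer = 127.81 (from concentrate) + 638.5×0.662 = 550.49 kg/min.
Product flow = 469.38 + 638.5 = 1107.9 kg/min; KOH fraction = 0.497.

0.497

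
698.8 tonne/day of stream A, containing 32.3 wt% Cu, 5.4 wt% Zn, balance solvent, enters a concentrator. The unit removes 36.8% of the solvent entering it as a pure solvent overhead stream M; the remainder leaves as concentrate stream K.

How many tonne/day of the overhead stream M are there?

160.2 tonne/day

solvent entering = 698.8×0.623 = 435.35 tonne/day; overhead removed = 0.368×435.35 = 160.21 tonne/day.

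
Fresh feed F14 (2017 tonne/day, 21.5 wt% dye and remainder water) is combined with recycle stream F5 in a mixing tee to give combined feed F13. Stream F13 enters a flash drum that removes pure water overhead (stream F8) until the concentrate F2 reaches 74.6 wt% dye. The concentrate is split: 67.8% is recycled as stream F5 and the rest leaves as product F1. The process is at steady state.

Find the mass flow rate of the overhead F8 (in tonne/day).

Overall dye balance (none leaves overhead): dye in fresh feed = dye in product, i.e. 2017×0.215 = (1−0.678)·F2·0.746.
F2 = 433.65/(0.746×0.322) = 1805.3 tonne/day.
Recycle F5 = 0.678×1805.3 = 1224 tonne/day.
Combined feed F13 = 2017 + 1224 = 3241 tonne/day.
Overhead F8 = F13 − F2 = 3241 − 1805.3 = 1435.7 tonne/day.

1436 tonne/day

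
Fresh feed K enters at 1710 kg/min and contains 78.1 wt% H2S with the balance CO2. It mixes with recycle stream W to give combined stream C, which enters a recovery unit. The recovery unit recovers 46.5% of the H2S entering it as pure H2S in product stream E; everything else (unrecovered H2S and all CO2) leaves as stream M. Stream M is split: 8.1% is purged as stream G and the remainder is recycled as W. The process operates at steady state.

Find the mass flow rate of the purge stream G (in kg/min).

CO2 enters only via K and leaves only via the purge: 1710×0.219 = 0.081×(CO2 in M), and the recovery unit passes all CO2, so CO2 in C = CO2 in M = 4623.3 kg/min.
H2S in C: m_A = 1710×0.781 + (1−0.081)·(1−0.465)·m_A, so m_A = 1335.5/0.5083 = 2627.2 kg/min.
M = (1−0.465)×2627.2 + 4623.3 = 6028.9 kg/min.
Purge G = 0.081×6028.9 = 488.34 kg/min.

488.3 kg/min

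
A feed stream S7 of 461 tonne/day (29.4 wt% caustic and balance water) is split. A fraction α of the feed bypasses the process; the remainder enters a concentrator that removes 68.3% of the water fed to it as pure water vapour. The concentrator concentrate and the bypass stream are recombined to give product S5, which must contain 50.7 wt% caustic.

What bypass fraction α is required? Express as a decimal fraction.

0.129

All 461×0.294 = 135.53 tonne/day of caustic reaches S5, so S5 = 135.53/0.507 = 267.33 tonne/day and vapour = 193.67 tonne/day.
The evaporator receives (1−α)·461 of feed at 0.706 water and removes 0.683 of that water:
0.683×0.706×(1−α)×461 = 193.67
(1−α) = 193.67/222.29 = 0.8713;  α = 0.1287.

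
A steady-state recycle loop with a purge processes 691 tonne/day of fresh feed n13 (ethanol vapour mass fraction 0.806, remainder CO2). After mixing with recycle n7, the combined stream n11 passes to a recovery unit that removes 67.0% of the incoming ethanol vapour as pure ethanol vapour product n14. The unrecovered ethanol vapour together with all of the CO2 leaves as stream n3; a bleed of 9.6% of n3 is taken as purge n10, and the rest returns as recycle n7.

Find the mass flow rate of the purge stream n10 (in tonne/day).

159.2 tonne/day

CO2 enters only via n13 and leaves only via the purge: 691×0.194 = 0.096×(CO2 in n3), and the recovery unit passes all CO2, so CO2 in n11 = CO2 in n3 = 1396.4 tonne/day.
ethanol vapour in n11: m_A = 691×0.806 + (1−0.096)·(1−0.670)·m_A, so m_A = 556.95/0.7017 = 793.73 tonne/day.
n3 = (1−0.670)×793.73 + 1396.4 = 1658.3 tonne/day.
Purge n10 = 0.096×1658.3 = 159.2 tonne/day.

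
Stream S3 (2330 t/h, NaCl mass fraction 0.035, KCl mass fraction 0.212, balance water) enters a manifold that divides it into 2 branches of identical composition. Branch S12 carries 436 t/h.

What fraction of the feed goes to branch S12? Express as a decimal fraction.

0.187

Fraction to S12 = 436/2330 = 0.1871.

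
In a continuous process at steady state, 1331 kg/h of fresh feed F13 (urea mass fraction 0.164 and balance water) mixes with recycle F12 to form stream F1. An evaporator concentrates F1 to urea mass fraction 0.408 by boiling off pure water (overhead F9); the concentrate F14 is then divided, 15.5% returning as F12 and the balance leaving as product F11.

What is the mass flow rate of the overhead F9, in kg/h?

Overall urea balance (none leaves overhead): urea in fresh feed = urea in product, i.e. 1331×0.164 = (1−0.155)·F14·0.408.
F14 = 218.28/(0.408×0.845) = 633.15 kg/h.
Recycle F12 = 0.155×633.15 = 98.138 kg/h.
Combined feed F1 = 1331 + 98.138 = 1429.1 kg/h.
Overhead F9 = F1 − F14 = 1429.1 − 633.15 = 795.99 kg/h.

796 kg/h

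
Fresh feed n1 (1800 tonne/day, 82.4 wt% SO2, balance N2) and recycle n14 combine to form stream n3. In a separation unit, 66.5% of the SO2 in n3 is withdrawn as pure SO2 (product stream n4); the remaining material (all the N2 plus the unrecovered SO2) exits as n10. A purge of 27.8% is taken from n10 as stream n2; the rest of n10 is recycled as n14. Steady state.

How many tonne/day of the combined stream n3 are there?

3096 tonne/day

N2 enters only via n1 and leaves only via the purge: 1800×0.176 = 0.278×(N2 in n10), and the separation unit passes all N2, so N2 in n3 = N2 in n10 = 1139.6 tonne/day.
SO2 in n3: m_A = 1800×0.824 + (1−0.278)·(1−0.665)·m_A, so m_A = 1483.2/0.7581 = 1956.4 tonne/day.
n3 = 1956.4 + 1139.6 = 3096 tonne/day.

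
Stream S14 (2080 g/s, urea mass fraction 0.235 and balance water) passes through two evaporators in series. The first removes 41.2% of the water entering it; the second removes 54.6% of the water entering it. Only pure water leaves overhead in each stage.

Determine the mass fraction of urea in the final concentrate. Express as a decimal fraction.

water in feed = 2080×0.765 = 1591.2 g/s.
After stage 1: water left = (1−0.412)×1591.2 = 935.63; stream total = 1424.4 g/s.
After stage 2: water left = (1−0.546)×935.63 = 424.77; final concentrate = 913.57 g/s.
urea fraction = 488.8/913.57 = 0.535.

0.535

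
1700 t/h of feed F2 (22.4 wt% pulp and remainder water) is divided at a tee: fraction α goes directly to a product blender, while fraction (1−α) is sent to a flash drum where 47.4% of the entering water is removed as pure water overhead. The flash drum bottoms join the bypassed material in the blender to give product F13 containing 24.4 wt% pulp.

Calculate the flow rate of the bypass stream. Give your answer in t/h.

1321 t/h

All 1700×0.224 = 380.8 t/h of pulp reaches F13, so F13 = 380.8/0.244 = 1560.7 t/h and vapour = 139.34 t/h.
The evaporator receives (1−α)·1700 of feed at 0.776 water and removes 0.474 of that water:
0.474×0.776×(1−α)×1700 = 139.34
(1−α) = 139.34/625.3 = 0.2228;  α = 0.7772.
Bypass flow = 0.7772×1700 = 1321.2 t/h.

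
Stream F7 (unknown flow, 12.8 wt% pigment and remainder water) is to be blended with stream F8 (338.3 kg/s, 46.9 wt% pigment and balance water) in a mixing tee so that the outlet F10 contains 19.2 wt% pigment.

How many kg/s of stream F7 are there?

Let F7 be the unknown flow. Total out = 338.3 + F7.
pigment balance: 158.66 + 0.128·F7 = 0.192·(338.3 + F7)
(0.128 − 0.192)·F7 = 0.192×338.3 − 158.66 = -93.709
F7 = -93.709 / -0.064 = 1464.2 kg/s

1464 kg/s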